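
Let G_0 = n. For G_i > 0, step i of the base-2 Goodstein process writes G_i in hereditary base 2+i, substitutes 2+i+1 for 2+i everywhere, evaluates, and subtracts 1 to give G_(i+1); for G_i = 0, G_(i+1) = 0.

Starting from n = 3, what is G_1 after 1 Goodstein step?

[0] 3 ≡ 2 + 1 (base 2). Lift 3: 4. −1: 3.
[1] 3 ≡ 3 (base 3). Lift 4: 4. −1: 3.

3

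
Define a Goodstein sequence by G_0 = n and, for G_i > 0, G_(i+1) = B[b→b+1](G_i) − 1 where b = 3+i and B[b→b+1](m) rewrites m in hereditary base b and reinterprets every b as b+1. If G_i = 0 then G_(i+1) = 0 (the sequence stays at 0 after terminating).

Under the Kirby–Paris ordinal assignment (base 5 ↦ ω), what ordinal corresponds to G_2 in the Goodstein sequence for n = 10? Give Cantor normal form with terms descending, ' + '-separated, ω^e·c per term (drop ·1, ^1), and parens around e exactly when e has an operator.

i=0: 10 = 3^2 + 1 (b=3); 3→4: 4^2 + 1 = 17; 17−1 = 16
i=1: 16 = 4^2 (b=4); 4→5: 5^2 = 25; 25−1 = 24
i=2: 24 = 4·5 + 4 (b=5); 5→6: 4·6 + 4 = 28; 28−1 = 27

ω·4 + 4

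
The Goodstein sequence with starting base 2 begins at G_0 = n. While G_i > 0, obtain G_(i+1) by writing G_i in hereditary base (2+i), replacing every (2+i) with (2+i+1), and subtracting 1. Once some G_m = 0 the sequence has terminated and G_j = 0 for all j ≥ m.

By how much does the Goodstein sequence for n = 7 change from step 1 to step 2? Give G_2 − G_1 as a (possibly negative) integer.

7 —HB2→ 2^2 + 2 + 1 —bump→ 3^3 + 3 + 1 = 31 —(−1)→ 30
30 —HB3→ 3^3 + 3 —bump→ 4^4 + 4 = 260 —(−1)→ 259

229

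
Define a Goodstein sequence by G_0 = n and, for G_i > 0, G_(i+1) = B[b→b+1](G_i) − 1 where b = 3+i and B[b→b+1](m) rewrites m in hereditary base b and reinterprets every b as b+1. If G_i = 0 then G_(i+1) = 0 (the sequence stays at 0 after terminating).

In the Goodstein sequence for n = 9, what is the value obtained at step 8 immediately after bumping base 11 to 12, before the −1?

step 0: 9 = 3^2; sub 4 for 3: 4^2; = 16; G_1 = 16−1 = 15
step 1: 15 = 3·4 + 3; sub 5 for 4: 3·5 + 3; = 18; G_2 = 18−1 = 17
step 2: 17 = 3·5 + 2; sub 6 for 5: 3·6 + 2; = 20; G_3 = 20−1 = 19
step 3: 19 = 3·6 + 1; sub 7 for 6: 3·7 + 1; = 22; G_4 = 22−1 = 21
step 4: 21 = 3·7; sub 8 for 7: 3·8; = 24; G_5 = 24−1 = 23
step 5: 23 = 2·8 + 7; sub 9 for 8: 2·9 + 7; = 25; G_6 = 25−1 = 24
step 6: 24 = 2·9 + 6; sub 10 for 9: 2·10 + 6; = 26; G_7 = 26−1 = 25
step 7: 25 = 2·10 + 5; sub 11 for 10: 2·11 + 5; = 27; G_8 = 27−1 = 26

28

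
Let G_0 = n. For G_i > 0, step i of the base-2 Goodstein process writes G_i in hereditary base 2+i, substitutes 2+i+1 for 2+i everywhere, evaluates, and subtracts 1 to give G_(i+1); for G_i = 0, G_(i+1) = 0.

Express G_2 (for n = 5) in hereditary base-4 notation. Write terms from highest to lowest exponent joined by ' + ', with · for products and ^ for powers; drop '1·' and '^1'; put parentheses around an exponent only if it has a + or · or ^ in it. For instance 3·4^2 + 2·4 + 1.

3·4^3 + 3·4^2 + 3·4 + 3

step 0: 5 = 2^2 + 1; sub 3 for 2: 3^3 + 1; = 28; G_1 = 28−1 = 27
step 1: 27 = 3^3; sub 4 for 3: 4^4; = 256; G_2 = 256−1 = 255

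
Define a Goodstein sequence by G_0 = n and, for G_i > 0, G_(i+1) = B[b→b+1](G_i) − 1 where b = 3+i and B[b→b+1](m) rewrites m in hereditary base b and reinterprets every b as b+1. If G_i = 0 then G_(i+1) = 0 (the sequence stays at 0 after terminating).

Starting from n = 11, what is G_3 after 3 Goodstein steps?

11 —HB3→ 3^2 + 2 —bump→ 4^2 + 2 = 18 —(−1)→ 17
17 —HB4→ 4^2 + 1 —bump→ 5^2 + 1 = 26 —(−1)→ 25
25 —HB5→ 5^2 —bump→ 6^2 = 36 —(−1)→ 35

35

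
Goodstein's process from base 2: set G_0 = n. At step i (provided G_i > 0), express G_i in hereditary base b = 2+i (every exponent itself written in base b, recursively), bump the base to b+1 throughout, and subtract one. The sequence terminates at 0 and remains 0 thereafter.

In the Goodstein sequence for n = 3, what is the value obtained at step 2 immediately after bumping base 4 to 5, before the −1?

step 0: 3 = 2 + 1; sub 3 for 2: 3 + 1; = 4; G_1 = 4−1 = 3
step 1: 3 = 3; sub 4 for 3: 4; = 4; G_2 = 4−1 = 3
step 2: 3 = 3; sub 5 for 4: 3; = 3; G_3 = 3−1 = 2

3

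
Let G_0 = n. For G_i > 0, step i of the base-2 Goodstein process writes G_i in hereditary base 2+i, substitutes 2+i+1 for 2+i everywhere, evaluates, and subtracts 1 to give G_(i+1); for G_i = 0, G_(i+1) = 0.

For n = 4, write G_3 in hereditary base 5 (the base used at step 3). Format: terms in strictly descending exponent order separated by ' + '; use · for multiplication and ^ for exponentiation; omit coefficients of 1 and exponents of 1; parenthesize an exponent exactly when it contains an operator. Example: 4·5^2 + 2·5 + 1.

2·5^2 + 2·5

base 2: 4 = 2^2; at 3: 3^3 = 27; next = 26
base 3: 26 = 2·3^2 + 2·3 + 2; at 4: 2·4^2 + 2·4 + 2 = 42; next = 41
base 4: 41 = 2·4^2 + 2·4 + 1; at 5: 2·5^2 + 2·5 + 1 = 61; next = 60
base 5: 60 = 2·5^2 + 2·5; at 6: 2·6^2 + 2·6 = 84; next = 83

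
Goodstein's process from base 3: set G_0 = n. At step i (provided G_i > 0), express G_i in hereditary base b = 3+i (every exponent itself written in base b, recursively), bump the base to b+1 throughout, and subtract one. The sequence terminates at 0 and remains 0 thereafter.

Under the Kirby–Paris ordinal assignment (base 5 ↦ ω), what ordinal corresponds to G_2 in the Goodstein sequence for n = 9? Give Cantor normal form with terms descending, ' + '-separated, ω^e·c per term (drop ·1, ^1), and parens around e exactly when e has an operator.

i=0: 9 = 3^2 (b=3); 3→4: 4^2 = 16; 16−1 = 15
i=1: 15 = 3·4 + 3 (b=4); 4→5: 3·5 + 3 = 18; 18−1 = 17
i=2: 17 = 3·5 + 2 (b=5); 5→6: 3·6 + 2 = 20; 20−1 = 19

ω·3 + 2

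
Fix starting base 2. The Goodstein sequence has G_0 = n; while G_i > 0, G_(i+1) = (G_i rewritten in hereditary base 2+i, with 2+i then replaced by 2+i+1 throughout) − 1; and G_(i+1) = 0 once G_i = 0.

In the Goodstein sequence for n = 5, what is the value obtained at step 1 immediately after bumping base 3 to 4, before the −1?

base 2: 5 = 2^2 + 1; at 3: 3^3 + 1 = 28; next = 27
base 3: 27 = 3^3; at 4: 4^4 = 256; next = 255

256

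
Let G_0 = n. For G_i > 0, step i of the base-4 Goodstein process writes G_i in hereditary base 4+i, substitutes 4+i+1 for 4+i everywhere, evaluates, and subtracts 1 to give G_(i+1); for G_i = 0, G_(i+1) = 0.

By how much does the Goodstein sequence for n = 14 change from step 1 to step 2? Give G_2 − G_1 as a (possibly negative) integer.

step 0: 14 = 3·4 + 2; sub 5 for 4: 3·5 + 2; = 17; G_1 = 17−1 = 16
step 1: 16 = 3·5 + 1; sub 6 for 5: 3·6 + 1; = 19; G_2 = 19−1 = 18

2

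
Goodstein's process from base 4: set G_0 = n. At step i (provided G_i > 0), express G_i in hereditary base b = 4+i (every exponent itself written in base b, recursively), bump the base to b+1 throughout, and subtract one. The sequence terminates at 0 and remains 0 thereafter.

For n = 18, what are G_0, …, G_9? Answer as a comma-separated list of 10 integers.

G_0=18  [base 4] 4^2 + 2  →[4↦5]→  5^2 + 2 = 27  −1 ⇒ G_1=26
G_1=26  [base 5] 5^2 + 1  →[5↦6]→  6^2 + 1 = 37  −1 ⇒ G_2=36
G_2=36  [base 6] 6^2  →[6↦7]→  7^2 = 49  −1 ⇒ G_3=48
G_3=48  [base 7] 6·7 + 6  →[7↦8]→  6·8 + 6 = 54  −1 ⇒ G_4=53
G_4=53  [base 8] 6·8 + 5  →[8↦9]→  6·9 + 5 = 59  −1 ⇒ G_5=58
G_5=58  [base 9] 6·9 + 4  →[9↦10]→  6·10 + 4 = 64  −1 ⇒ G_6=63
G_6=63  [base 10] 6·10 + 3  →[10↦11]→  6·11 + 3 = 69  −1 ⇒ G_7=68
G_7=68  [base 11] 6·11 + 2  →[11↦12]→  6·12 + 2 = 74  −1 ⇒ G_8=73
G_8=73  [base 12] 6·12 + 1  →[12↦13]→  6·13 + 1 = 79  −1 ⇒ G_9=78

18, 26, 36, 48, 53, 58, 63, 68, 73, 78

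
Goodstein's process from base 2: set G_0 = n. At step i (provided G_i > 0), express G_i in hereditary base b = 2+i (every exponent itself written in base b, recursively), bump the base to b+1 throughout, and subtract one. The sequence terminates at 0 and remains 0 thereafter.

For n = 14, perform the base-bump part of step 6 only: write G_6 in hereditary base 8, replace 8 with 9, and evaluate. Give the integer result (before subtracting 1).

G_0=14  [base 2] 2^(2 + 1) + 2^2 + 2  →[2↦3]→  3^(3 + 1) + 3^3 + 3 = 111  −1 ⇒ G_1=110
G_1=110  [base 3] 3^(3 + 1) + 3^3 + 2  →[3↦4]→  4^(4 + 1) + 4^4 + 2 = 1282  −1 ⇒ G_2=1281
G_2=1281  [base 4] 4^(4 + 1) + 4^4 + 1  →[4↦5]→  5^(5 + 1) + 5^5 + 1 = 18751  −1 ⇒ G_3=18750
G_3=18750  [base 5] 5^(5 + 1) + 5^5  →[5↦6]→  6^(6 + 1) + 6^6 = 326592  −1 ⇒ G_4=326591
G_4=326591  [base 6] 6^(6 + 1) + 5·6^5 + 5·6^4 + 5·6^3 + 5·6^2 + 5·6 + 5  →[6↦7]→  7^(7 + 1) + 5·7^5 + 5·7^4 + 5·7^3 + 5·7^2 + 5·7 + 5 = 5862841  −1 ⇒ G_5=5862840
G_5=5862840  [base 7] 7^(7 + 1) + 5·7^5 + 5·7^4 + 5·7^3 + 5·7^2 + 5·7 + 4  →[7↦8]→  8^(8 + 1) + 5·8^5 + 5·8^4 + 5·8^3 + 5·8^2 + 5·8 + 4 = 134404972  −1 ⇒ G_6=134404971
G_6=134404971  [base 8] 8^(8 + 1) + 5·8^5 + 5·8^4 + 5·8^3 + 5·8^2 + 5·8 + 3  →[8↦9]→  9^(9 + 1) + 5·9^5 + 5·9^4 + 5·9^3 + 5·9^2 + 5·9 + 3 = 3487116549  −1 ⇒ G_7=3487116548

3487116549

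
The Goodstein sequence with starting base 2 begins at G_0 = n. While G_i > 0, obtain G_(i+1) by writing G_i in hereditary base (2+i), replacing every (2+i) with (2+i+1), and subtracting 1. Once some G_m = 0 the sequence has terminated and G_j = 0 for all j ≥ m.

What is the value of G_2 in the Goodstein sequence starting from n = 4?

41

4 —HB2→ 2^2 —bump→ 3^3 = 27 —(−1)→ 26
26 —HB3→ 2·3^2 + 2·3 + 2 —bump→ 2·4^2 + 2·4 + 2 = 42 —(−1)→ 41
41 —HB4→ 2·4^2 + 2·4 + 1 —bump→ 2·5^2 + 2·5 + 1 = 61 —(−1)→ 60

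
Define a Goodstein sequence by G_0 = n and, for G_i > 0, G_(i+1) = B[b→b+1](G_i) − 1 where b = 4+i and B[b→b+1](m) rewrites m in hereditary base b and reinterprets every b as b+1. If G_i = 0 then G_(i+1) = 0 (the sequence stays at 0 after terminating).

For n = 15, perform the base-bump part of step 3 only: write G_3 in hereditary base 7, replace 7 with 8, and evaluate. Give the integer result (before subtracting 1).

[0] 15 ≡ 3·4 + 3 (base 4). Lift 5: 18. −1: 17.
[1] 17 ≡ 3·5 + 2 (base 5). Lift 6: 20. −1: 19.
[2] 19 ≡ 3·6 + 1 (base 6). Lift 7: 22. −1: 21.

24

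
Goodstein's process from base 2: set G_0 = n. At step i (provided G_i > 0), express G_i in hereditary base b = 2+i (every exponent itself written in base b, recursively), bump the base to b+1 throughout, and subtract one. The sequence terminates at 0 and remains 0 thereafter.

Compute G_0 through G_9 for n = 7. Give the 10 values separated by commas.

i=0: 7 = 2^2 + 2 + 1 (b=2); 2→3: 3^3 + 3 + 1 = 31; 31−1 = 30
i=1: 30 = 3^3 + 3 (b=3); 3→4: 4^4 + 4 = 260; 260−1 = 259
i=2: 259 = 4^4 + 3 (b=4); 4→5: 5^5 + 3 = 3128; 3128−1 = 3127
i=3: 3127 = 5^5 + 2 (b=5); 5→6: 6^6 + 2 = 46658; 46658−1 = 46657
i=4: 46657 = 6^6 + 1 (b=6); 6→7: 7^7 + 1 = 823544; 823544−1 = 823543
i=5: 823543 = 7^7 (b=7); 7→8: 8^8 = 16777216; 16777216−1 = 16777215
i=6: 16777215 = 7·8^7 + 7·8^6 + 7·8^5 + 7·8^4 + 7·8^3 + 7·8^2 + 7·8 + 7 (b=8); 8→9: 7·9^7 + 7·9^6 + 7·9^5 + 7·9^4 + 7·9^3 + 7·9^2 + 7·9 + 7 = 37665880; 37665880−1 = 37665879
i=7: 37665879 = 7·9^7 + 7·9^6 + 7·9^5 + 7·9^4 + 7·9^3 + 7·9^2 + 7·9 + 6 (b=9); 9→10: 7·10^7 + 7·10^6 + 7·10^5 + 7·10^4 + 7·10^3 + 7·10^2 + 7·10 + 6 = 77777776; 77777776−1 = 77777775
i=8: 77777775 = 7·10^7 + 7·10^6 + 7·10^5 + 7·10^4 + 7·10^3 + 7·10^2 + 7·10 + 5 (b=10); 10→11: 7·11^7 + 7·11^6 + 7·11^5 + 7·11^4 + 7·11^3 + 7·11^2 + 7·11 + 5 = 150051214; 150051214−1 = 150051213

7, 30, 259, 3127, 46657, 823543, 16777215, 37665879, 77777775, 150051213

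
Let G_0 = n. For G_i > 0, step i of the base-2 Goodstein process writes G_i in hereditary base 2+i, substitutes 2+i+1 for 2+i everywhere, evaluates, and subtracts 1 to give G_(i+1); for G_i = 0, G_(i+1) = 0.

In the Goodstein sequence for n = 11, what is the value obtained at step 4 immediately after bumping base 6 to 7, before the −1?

G_0=11  [base 2] 2^(2 + 1) + 2 + 1  →[2↦3]→  3^(3 + 1) + 3 + 1 = 85  −1 ⇒ G_1=84
G_1=84  [base 3] 3^(3 + 1) + 3  →[3↦4]→  4^(4 + 1) + 4 = 1028  −1 ⇒ G_2=1027
G_2=1027  [base 4] 4^(4 + 1) + 3  →[4↦5]→  5^(5 + 1) + 3 = 15628  −1 ⇒ G_3=15627
G_3=15627  [base 5] 5^(5 + 1) + 2  →[5↦6]→  6^(6 + 1) + 2 = 279938  −1 ⇒ G_4=279937

5764802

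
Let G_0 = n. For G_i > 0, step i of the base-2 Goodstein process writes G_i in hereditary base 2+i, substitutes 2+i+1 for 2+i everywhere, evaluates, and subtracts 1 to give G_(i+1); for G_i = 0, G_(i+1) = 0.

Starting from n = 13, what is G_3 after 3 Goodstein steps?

16092

G_0 = 13. HB_2(13) = 2^(2 + 1) + 2^2 + 1. Bump = 109. G_1 = 108.
G_1 = 108. HB_3(108) = 3^(3 + 1) + 3^3. Bump = 1280. G_2 = 1279.
G_2 = 1279. HB_4(1279) = 4^(4 + 1) + 3·4^3 + 3·4^2 + 3·4 + 3. Bump = 16093. G_3 = 16092.
G_3 = 16092. HB_5(16092) = 5^(5 + 1) + 3·5^3 + 3·5^2 + 3·5 + 2. Bump = 280712. G_4 = 280711.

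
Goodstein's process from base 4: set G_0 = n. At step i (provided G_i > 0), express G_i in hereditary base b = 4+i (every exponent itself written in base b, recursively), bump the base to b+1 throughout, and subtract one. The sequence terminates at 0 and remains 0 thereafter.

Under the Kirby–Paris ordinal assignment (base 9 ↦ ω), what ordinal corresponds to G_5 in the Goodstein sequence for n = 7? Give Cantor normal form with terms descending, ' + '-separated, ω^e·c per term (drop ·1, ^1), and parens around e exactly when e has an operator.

6

(0) 7|_4 = 4 + 3 ↦ 5 + 3|_5 = 8 ⇒ 7
(1) 7|_5 = 5 + 2 ↦ 6 + 2|_6 = 8 ⇒ 7
(2) 7|_6 = 6 + 1 ↦ 7 + 1|_7 = 8 ⇒ 7
(3) 7|_7 = 7 ↦ 8|_8 = 8 ⇒ 7
(4) 7|_8 = 7 ↦ 7|_9 = 7 ⇒ 6
(5) 6|_9 = 6 ↦ 6|_10 = 6 ⇒ 5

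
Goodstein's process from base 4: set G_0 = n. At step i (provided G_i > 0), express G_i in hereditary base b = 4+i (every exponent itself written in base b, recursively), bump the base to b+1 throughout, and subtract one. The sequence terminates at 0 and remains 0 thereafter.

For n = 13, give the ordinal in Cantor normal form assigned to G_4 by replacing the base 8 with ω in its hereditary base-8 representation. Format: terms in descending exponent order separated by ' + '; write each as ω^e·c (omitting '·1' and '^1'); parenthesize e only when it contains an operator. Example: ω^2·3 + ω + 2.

step 0: 13 = 3·4 + 1; sub 5 for 4: 3·5 + 1; = 16; G_1 = 16−1 = 15
step 1: 15 = 3·5; sub 6 for 5: 3·6; = 18; G_2 = 18−1 = 17
step 2: 17 = 2·6 + 5; sub 7 for 6: 2·7 + 5; = 19; G_3 = 19−1 = 18
step 3: 18 = 2·7 + 4; sub 8 for 7: 2·8 + 4; = 20; G_4 = 20−1 = 19
step 4: 19 = 2·8 + 3; sub 9 for 8: 2·9 + 3; = 21; G_5 = 21−1 = 20

ω·2 + 3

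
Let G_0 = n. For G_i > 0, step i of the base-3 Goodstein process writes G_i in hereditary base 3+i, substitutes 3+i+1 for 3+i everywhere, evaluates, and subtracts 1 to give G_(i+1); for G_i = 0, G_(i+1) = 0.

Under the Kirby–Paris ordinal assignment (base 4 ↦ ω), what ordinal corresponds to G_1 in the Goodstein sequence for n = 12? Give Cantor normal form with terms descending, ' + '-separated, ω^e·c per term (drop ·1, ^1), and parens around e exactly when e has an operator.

ω^2 + 3

i=0: 12 = 3^2 + 3 (b=3); 3→4: 4^2 + 4 = 20; 20−1 = 19
i=1: 19 = 4^2 + 3 (b=4); 4→5: 5^2 + 3 = 28; 28−1 = 27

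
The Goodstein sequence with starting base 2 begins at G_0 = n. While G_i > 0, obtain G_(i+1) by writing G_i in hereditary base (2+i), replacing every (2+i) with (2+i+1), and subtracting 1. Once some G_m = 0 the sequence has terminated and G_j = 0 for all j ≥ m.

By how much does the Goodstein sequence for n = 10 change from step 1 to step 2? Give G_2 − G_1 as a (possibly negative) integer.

[0] 10 ≡ 2^(2 + 1) + 2 (base 2). Lift 3: 84. −1: 83.
[1] 83 ≡ 3^(3 + 1) + 2 (base 3). Lift 4: 1026. −1: 1025.

942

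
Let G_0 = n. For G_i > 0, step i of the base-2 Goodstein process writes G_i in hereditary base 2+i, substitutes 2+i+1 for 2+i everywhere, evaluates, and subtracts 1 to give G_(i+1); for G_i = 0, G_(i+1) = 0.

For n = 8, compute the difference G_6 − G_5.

8 —HB2→ 2^(2 + 1) —bump→ 3^(3 + 1) = 81 —(−1)→ 80
80 —HB3→ 2·3^3 + 2·3^2 + 2·3 + 2 —bump→ 2·4^4 + 2·4^2 + 2·4 + 2 = 554 —(−1)→ 553
553 —HB4→ 2·4^4 + 2·4^2 + 2·4 + 1 —bump→ 2·5^5 + 2·5^2 + 2·5 + 1 = 6311 —(−1)→ 6310
6310 —HB5→ 2·5^5 + 2·5^2 + 2·5 —bump→ 2·6^6 + 2·6^2 + 2·6 = 93396 —(−1)→ 93395
93395 —HB6→ 2·6^6 + 2·6^2 + 6 + 5 —bump→ 2·7^7 + 2·7^2 + 7 + 5 = 1647196 —(−1)→ 1647195
1647195 —HB7→ 2·7^7 + 2·7^2 + 7 + 4 —bump→ 2·8^8 + 2·8^2 + 8 + 4 = 33554572 —(−1)→ 33554571

31907376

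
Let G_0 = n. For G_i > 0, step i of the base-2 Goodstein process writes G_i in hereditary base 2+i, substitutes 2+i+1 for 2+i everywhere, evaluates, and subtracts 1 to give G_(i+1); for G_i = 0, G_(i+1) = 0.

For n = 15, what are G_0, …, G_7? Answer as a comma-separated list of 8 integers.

15, 111, 1283, 18752, 326593, 6588344, 150994943, 3524450280

G_0=15  [base 2] 2^(2 + 1) + 2^2 + 2 + 1  →[2↦3]→  3^(3 + 1) + 3^3 + 3 + 1 = 112  −1 ⇒ G_1=111
G_1=111  [base 3] 3^(3 + 1) + 3^3 + 3  →[3↦4]→  4^(4 + 1) + 4^4 + 4 = 1284  −1 ⇒ G_2=1283
G_2=1283  [base 4] 4^(4 + 1) + 4^4 + 3  →[4↦5]→  5^(5 + 1) + 5^5 + 3 = 18753  −1 ⇒ G_3=18752
G_3=18752  [base 5] 5^(5 + 1) + 5^5 + 2  →[5↦6]→  6^(6 + 1) + 6^6 + 2 = 326594  −1 ⇒ G_4=326593
G_4=326593  [base 6] 6^(6 + 1) + 6^6 + 1  →[6↦7]→  7^(7 + 1) + 7^7 + 1 = 6588345  −1 ⇒ G_5=6588344
G_5=6588344  [base 7] 7^(7 + 1) + 7^7  →[7↦8]→  8^(8 + 1) + 8^8 = 150994944  −1 ⇒ G_6=150994943
G_6=150994943  [base 8] 8^(8 + 1) + 7·8^7 + 7·8^6 + 7·8^5 + 7·8^4 + 7·8^3 + 7·8^2 + 7·8 + 7  →[8↦9]→  9^(9 + 1) + 7·9^7 + 7·9^6 + 7·9^5 + 7·9^4 + 7·9^3 + 7·9^2 + 7·9 + 7 = 3524450281  −1 ⇒ G_7=3524450280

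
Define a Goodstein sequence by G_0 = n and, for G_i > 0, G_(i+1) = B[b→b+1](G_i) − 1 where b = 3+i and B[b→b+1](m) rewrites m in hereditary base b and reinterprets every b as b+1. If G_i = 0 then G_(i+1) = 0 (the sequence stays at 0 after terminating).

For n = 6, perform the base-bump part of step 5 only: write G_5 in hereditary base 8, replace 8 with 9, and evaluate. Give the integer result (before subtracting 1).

(0) 6|_3 = 2·3 ↦ 2·4|_4 = 8 ⇒ 7
(1) 7|_4 = 4 + 3 ↦ 5 + 3|_5 = 8 ⇒ 7
(2) 7|_5 = 5 + 2 ↦ 6 + 2|_6 = 8 ⇒ 7
(3) 7|_6 = 6 + 1 ↦ 7 + 1|_7 = 8 ⇒ 7
(4) 7|_7 = 7 ↦ 8|_8 = 8 ⇒ 7

7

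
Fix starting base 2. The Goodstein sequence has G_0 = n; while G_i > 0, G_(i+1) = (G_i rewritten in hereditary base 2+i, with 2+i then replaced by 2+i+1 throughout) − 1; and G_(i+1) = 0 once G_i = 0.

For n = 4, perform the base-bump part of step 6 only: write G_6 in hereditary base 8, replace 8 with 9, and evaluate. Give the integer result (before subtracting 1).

[0] 4 ≡ 2^2 (base 2). Lift 3: 27. −1: 26.
[1] 26 ≡ 2·3^2 + 2·3 + 2 (base 3). Lift 4: 42. −1: 41.
[2] 41 ≡ 2·4^2 + 2·4 + 1 (base 4). Lift 5: 61. −1: 60.
[3] 60 ≡ 2·5^2 + 2·5 (base 5). Lift 6: 84. −1: 83.
[4] 83 ≡ 2·6^2 + 6 + 5 (base 6). Lift 7: 110. −1: 109.
[5] 109 ≡ 2·7^2 + 7 + 4 (base 7). Lift 8: 140. −1: 139.
[6] 139 ≡ 2·8^2 + 8 + 3 (base 8). Lift 9: 174. −1: 173.

174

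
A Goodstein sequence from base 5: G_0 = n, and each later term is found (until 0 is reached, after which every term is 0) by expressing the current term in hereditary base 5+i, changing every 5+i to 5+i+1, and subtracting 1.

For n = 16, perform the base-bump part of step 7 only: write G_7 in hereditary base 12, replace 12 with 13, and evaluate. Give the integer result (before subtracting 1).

[0] 16 ≡ 3·5 + 1 (base 5). Lift 6: 19. −1: 18.
[1] 18 ≡ 3·6 (base 6). Lift 7: 21. −1: 20.
[2] 20 ≡ 2·7 + 6 (base 7). Lift 8: 22. −1: 21.
[3] 21 ≡ 2·8 + 5 (base 8). Lift 9: 23. −1: 22.
[4] 22 ≡ 2·9 + 4 (base 9). Lift 10: 24. −1: 23.
[5] 23 ≡ 2·10 + 3 (base 10). Lift 11: 25. −1: 24.
[6] 24 ≡ 2·11 + 2 (base 11). Lift 12: 26. −1: 25.
[7] 25 ≡ 2·12 + 1 (base 12). Lift 13: 27. −1: 26.

27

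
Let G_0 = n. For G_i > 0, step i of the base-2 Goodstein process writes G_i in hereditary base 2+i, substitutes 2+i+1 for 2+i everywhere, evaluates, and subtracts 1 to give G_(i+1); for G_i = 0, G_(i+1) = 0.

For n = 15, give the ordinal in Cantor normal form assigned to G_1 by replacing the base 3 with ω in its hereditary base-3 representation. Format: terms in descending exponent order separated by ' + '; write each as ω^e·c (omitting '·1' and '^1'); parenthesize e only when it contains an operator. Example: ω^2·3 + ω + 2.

base 2: 15 = 2^(2 + 1) + 2^2 + 2 + 1; at 3: 3^(3 + 1) + 3^3 + 3 + 1 = 112; next = 111
base 3: 111 = 3^(3 + 1) + 3^3 + 3; at 4: 4^(4 + 1) + 4^4 + 4 = 1284; next = 1283

ω^(ω + 1) + ω^ω + ω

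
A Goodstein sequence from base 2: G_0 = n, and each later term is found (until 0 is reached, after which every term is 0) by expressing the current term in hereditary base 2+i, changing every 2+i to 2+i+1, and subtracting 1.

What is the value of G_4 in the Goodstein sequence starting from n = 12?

280019

G_0 = 12. HB_2(12) = 2^(2 + 1) + 2^2. Bump = 108. G_1 = 107.
G_1 = 107. HB_3(107) = 3^(3 + 1) + 2·3^2 + 2·3 + 2. Bump = 1066. G_2 = 1065.
G_2 = 1065. HB_4(1065) = 4^(4 + 1) + 2·4^2 + 2·4 + 1. Bump = 15686. G_3 = 15685.
G_3 = 15685. HB_5(15685) = 5^(5 + 1) + 2·5^2 + 2·5. Bump = 280020. G_4 = 280019.
G_4 = 280019. HB_6(280019) = 6^(6 + 1) + 2·6^2 + 6 + 5. Bump = 5764911. G_5 = 5764910.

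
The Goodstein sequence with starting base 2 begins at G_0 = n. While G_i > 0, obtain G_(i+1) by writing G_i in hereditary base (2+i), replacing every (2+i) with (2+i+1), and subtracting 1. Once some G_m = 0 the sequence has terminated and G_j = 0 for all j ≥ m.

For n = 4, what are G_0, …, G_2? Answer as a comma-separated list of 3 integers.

4, 26, 41

G_0 = 4. HB_2(4) = 2^2. Bump = 27. G_1 = 26.
G_1 = 26. HB_3(26) = 2·3^2 + 2·3 + 2. Bump = 42. G_2 = 41.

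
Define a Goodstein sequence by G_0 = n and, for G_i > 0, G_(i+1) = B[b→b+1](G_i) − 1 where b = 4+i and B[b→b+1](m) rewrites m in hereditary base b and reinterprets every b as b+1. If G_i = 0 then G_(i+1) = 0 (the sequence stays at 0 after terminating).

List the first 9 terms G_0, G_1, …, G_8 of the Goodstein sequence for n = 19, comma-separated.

(0) 19|_4 = 4^2 + 3 ↦ 5^2 + 3|_5 = 28 ⇒ 27
(1) 27|_5 = 5^2 + 2 ↦ 6^2 + 2|_6 = 38 ⇒ 37
(2) 37|_6 = 6^2 + 1 ↦ 7^2 + 1|_7 = 50 ⇒ 49
(3) 49|_7 = 7^2 ↦ 8^2|_8 = 64 ⇒ 63
(4) 63|_8 = 7·8 + 7 ↦ 7·9 + 7|_9 = 70 ⇒ 69
(5) 69|_9 = 7·9 + 6 ↦ 7·10 + 6|_10 = 76 ⇒ 75
(6) 75|_10 = 7·10 + 5 ↦ 7·11 + 5|_11 = 82 ⇒ 81
(7) 81|_11 = 7·11 + 4 ↦ 7·12 + 4|_12 = 88 ⇒ 87

19, 27, 37, 49, 63, 69, 75, 81, 87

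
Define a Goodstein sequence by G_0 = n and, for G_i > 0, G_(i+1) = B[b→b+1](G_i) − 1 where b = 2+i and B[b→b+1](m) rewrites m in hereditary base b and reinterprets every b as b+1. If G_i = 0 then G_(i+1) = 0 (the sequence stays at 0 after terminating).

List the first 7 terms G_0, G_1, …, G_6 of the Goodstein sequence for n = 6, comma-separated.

6, 29, 257, 3125, 46655, 98039, 187243

base 2: 6 = 2^2 + 2; at 3: 3^3 + 3 = 30; next = 29
base 3: 29 = 3^3 + 2; at 4: 4^4 + 2 = 258; next = 257
base 4: 257 = 4^4 + 1; at 5: 5^5 + 1 = 3126; next = 3125
base 5: 3125 = 5^5; at 6: 6^6 = 46656; next = 46655
base 6: 46655 = 5·6^5 + 5·6^4 + 5·6^3 + 5·6^2 + 5·6 + 5; at 7: 5·7^5 + 5·7^4 + 5·7^3 + 5·7^2 + 5·7 + 5 = 98040; next = 98039
base 7: 98039 = 5·7^5 + 5·7^4 + 5·7^3 + 5·7^2 + 5·7 + 4; at 8: 5·8^5 + 5·8^4 + 5·8^3 + 5·8^2 + 5·8 + 4 = 187244; next = 187243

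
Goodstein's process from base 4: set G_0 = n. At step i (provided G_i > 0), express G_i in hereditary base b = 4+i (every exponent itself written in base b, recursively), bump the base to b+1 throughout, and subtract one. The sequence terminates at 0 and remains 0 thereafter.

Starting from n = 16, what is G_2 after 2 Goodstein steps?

G_0=16  [base 4] 4^2  →[4↦5]→  5^2 = 25  −1 ⇒ G_1=24
G_1=24  [base 5] 4·5 + 4  →[5↦6]→  4·6 + 4 = 28  −1 ⇒ G_2=27

27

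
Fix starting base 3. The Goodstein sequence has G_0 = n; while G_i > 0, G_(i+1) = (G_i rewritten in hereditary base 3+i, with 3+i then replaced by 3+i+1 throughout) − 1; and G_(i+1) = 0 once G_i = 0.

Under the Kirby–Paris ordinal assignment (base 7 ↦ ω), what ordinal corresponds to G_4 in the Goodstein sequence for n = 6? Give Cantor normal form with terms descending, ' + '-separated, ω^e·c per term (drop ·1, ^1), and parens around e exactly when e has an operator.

ω

base 3: 6 = 2·3; at 4: 2·4 = 8; next = 7
base 4: 7 = 4 + 3; at 5: 5 + 3 = 8; next = 7
base 5: 7 = 5 + 2; at 6: 6 + 2 = 8; next = 7
base 6: 7 = 6 + 1; at 7: 7 + 1 = 8; next = 7
base 7: 7 = 7; at 8: 8 = 8; next = 7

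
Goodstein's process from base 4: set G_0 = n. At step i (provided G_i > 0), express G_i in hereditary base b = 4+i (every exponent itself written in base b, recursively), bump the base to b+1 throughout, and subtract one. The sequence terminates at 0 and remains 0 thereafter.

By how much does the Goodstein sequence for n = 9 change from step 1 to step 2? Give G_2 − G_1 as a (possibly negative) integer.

(0) 9|_4 = 2·4 + 1 ↦ 2·5 + 1|_5 = 11 ⇒ 10
(1) 10|_5 = 2·5 ↦ 2·6|_6 = 12 ⇒ 11

1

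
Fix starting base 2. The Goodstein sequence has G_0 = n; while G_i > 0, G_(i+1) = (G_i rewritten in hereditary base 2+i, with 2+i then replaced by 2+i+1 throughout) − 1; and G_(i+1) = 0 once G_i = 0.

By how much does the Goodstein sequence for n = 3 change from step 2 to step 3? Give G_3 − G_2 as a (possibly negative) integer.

-1

G_0 = 3. HB_2(3) = 2 + 1. Bump = 4. G_1 = 3.
G_1 = 3. HB_3(3) = 3. Bump = 4. G_2 = 3.
G_2 = 3. HB_4(3) = 3. Bump = 3. G_3 = 2.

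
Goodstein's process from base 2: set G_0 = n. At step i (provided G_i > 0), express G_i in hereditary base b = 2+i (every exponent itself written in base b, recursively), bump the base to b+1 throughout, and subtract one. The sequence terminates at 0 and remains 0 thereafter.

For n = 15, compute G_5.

(0) 15|_2 = 2^(2 + 1) + 2^2 + 2 + 1 ↦ 3^(3 + 1) + 3^3 + 3 + 1|_3 = 112 ⇒ 111
(1) 111|_3 = 3^(3 + 1) + 3^3 + 3 ↦ 4^(4 + 1) + 4^4 + 4|_4 = 1284 ⇒ 1283
(2) 1283|_4 = 4^(4 + 1) + 4^4 + 3 ↦ 5^(5 + 1) + 5^5 + 3|_5 = 18753 ⇒ 18752
(3) 18752|_5 = 5^(5 + 1) + 5^5 + 2 ↦ 6^(6 + 1) + 6^6 + 2|_6 = 326594 ⇒ 326593
(4) 326593|_6 = 6^(6 + 1) + 6^6 + 1 ↦ 7^(7 + 1) + 7^7 + 1|_7 = 6588345 ⇒ 6588344
(5) 6588344|_7 = 7^(7 + 1) + 7^7 ↦ 8^(8 + 1) + 8^8|_8 = 150994944 ⇒ 150994943

6588344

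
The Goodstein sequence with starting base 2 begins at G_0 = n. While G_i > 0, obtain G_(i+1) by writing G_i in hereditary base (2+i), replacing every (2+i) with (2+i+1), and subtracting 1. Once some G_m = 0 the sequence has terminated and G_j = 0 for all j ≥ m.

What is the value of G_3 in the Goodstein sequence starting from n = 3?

2

[0] 3 ≡ 2 + 1 (base 2). Lift 3: 4. −1: 3.
[1] 3 ≡ 3 (base 3). Lift 4: 4. −1: 3.
[2] 3 ≡ 3 (base 4). Lift 5: 3. −1: 2.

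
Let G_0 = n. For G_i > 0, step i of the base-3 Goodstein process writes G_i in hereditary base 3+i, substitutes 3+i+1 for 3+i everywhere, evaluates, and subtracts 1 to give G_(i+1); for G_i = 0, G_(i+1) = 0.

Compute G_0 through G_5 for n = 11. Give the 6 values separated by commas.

i=0: 11 = 3^2 + 2 (b=3); 3→4: 4^2 + 2 = 18; 18−1 = 17
i=1: 17 = 4^2 + 1 (b=4); 4→5: 5^2 + 1 = 26; 26−1 = 25
i=2: 25 = 5^2 (b=5); 5→6: 6^2 = 36; 36−1 = 35
i=3: 35 = 5·6 + 5 (b=6); 6→7: 5·7 + 5 = 40; 40−1 = 39
i=4: 39 = 5·7 + 4 (b=7); 7→8: 5·8 + 4 = 44; 44−1 = 43

11, 17, 25, 35, 39, 43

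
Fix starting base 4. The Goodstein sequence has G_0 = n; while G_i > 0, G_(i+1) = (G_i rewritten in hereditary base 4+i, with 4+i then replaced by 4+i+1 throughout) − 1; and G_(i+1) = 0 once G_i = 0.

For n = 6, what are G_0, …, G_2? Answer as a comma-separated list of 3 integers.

6, 6, 6

base 4: 6 = 4 + 2; at 5: 5 + 2 = 7; next = 6
base 5: 6 = 5 + 1; at 6: 6 + 1 = 7; next = 6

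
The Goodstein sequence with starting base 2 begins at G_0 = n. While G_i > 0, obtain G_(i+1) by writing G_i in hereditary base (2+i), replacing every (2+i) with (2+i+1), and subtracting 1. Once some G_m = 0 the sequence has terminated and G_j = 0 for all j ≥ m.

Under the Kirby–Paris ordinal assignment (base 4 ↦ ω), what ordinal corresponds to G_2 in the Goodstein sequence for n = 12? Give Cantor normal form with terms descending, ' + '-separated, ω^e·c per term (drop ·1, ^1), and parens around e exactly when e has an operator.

base 2: 12 = 2^(2 + 1) + 2^2; at 3: 3^(3 + 1) + 3^3 = 108; next = 107
base 3: 107 = 3^(3 + 1) + 2·3^2 + 2·3 + 2; at 4: 4^(4 + 1) + 2·4^2 + 2·4 + 2 = 1066; next = 1065
base 4: 1065 = 4^(4 + 1) + 2·4^2 + 2·4 + 1; at 5: 5^(5 + 1) + 2·5^2 + 2·5 + 1 = 15686; next = 15685

ω^(ω + 1) + ω^2·2 + ω·2 + 1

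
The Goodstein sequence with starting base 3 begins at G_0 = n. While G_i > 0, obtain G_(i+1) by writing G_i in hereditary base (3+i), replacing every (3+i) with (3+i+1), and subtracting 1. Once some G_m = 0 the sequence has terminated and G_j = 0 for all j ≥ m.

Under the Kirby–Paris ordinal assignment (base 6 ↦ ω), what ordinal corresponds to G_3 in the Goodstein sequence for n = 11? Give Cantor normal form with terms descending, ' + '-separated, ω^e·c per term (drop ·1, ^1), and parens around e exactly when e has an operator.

ω·5 + 5

G_0=11  [base 3] 3^2 + 2  →[3↦4]→  4^2 + 2 = 18  −1 ⇒ G_1=17
G_1=17  [base 4] 4^2 + 1  →[4↦5]→  5^2 + 1 = 26  −1 ⇒ G_2=25
G_2=25  [base 5] 5^2  →[5↦6]→  6^2 = 36  −1 ⇒ G_3=35
G_3=35  [base 6] 5·6 + 5  →[6↦7]→  5·7 + 5 = 40  −1 ⇒ G_4=39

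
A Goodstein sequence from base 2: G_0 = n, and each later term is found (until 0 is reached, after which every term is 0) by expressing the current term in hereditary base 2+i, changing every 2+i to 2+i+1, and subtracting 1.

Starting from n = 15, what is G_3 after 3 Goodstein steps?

18752

G_0 = 15. HB_2(15) = 2^(2 + 1) + 2^2 + 2 + 1. Bump = 112. G_1 = 111.
G_1 = 111. HB_3(111) = 3^(3 + 1) + 3^3 + 3. Bump = 1284. G_2 = 1283.
G_2 = 1283. HB_4(1283) = 4^(4 + 1) + 4^4 + 3. Bump = 18753. G_3 = 18752.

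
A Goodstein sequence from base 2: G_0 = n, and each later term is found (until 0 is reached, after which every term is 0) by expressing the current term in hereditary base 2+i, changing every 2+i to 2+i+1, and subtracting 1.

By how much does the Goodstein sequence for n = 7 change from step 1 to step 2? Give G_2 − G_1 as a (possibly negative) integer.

step 0: 7 = 2^2 + 2 + 1; sub 3 for 2: 3^3 + 3 + 1; = 31; G_1 = 31−1 = 30
step 1: 30 = 3^3 + 3; sub 4 for 3: 4^4 + 4; = 260; G_2 = 260−1 = 259

229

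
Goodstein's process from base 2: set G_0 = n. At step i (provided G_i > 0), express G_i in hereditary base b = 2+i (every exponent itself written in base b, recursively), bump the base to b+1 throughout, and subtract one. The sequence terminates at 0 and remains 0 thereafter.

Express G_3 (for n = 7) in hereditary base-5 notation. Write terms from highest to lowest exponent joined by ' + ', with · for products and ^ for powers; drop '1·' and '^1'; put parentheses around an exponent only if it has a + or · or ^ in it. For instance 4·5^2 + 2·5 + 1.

step 0: 7 = 2^2 + 2 + 1; sub 3 for 2: 3^3 + 3 + 1; = 31; G_1 = 31−1 = 30
step 1: 30 = 3^3 + 3; sub 4 for 3: 4^4 + 4; = 260; G_2 = 260−1 = 259
step 2: 259 = 4^4 + 3; sub 5 for 4: 5^5 + 3; = 3128; G_3 = 3128−1 = 3127
step 3: 3127 = 5^5 + 2; sub 6 for 5: 6^6 + 2; = 46658; G_4 = 46658−1 = 46657

5^5 + 2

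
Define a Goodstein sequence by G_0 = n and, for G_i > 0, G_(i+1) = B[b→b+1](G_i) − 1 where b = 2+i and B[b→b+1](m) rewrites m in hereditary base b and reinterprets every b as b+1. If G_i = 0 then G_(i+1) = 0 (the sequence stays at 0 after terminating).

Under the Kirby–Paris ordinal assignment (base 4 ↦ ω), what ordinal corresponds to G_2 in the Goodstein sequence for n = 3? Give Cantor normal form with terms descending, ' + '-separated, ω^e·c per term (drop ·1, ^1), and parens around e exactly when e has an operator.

3

3 —HB2→ 2 + 1 —bump→ 3 + 1 = 4 —(−1)→ 3
3 —HB3→ 3 —bump→ 4 = 4 —(−1)→ 3
3 —HB4→ 3 —bump→ 3 = 3 —(−1)→ 2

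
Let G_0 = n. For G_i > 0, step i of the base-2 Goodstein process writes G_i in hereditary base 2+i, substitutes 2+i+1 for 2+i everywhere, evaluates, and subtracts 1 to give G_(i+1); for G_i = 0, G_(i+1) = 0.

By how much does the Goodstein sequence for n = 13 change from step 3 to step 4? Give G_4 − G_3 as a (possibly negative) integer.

264619

step 0: 13 = 2^(2 + 1) + 2^2 + 1; sub 3 for 2: 3^(3 + 1) + 3^3 + 1; = 109; G_1 = 109−1 = 108
step 1: 108 = 3^(3 + 1) + 3^3; sub 4 for 3: 4^(4 + 1) + 4^4; = 1280; G_2 = 1280−1 = 1279
step 2: 1279 = 4^(4 + 1) + 3·4^3 + 3·4^2 + 3·4 + 3; sub 5 for 4: 5^(5 + 1) + 3·5^3 + 3·5^2 + 3·5 + 3; = 16093; G_3 = 16093−1 = 16092
step 3: 16092 = 5^(5 + 1) + 3·5^3 + 3·5^2 + 3·5 + 2; sub 6 for 5: 6^(6 + 1) + 3·6^3 + 3·6^2 + 3·6 + 2; = 280712; G_4 = 280712−1 = 280711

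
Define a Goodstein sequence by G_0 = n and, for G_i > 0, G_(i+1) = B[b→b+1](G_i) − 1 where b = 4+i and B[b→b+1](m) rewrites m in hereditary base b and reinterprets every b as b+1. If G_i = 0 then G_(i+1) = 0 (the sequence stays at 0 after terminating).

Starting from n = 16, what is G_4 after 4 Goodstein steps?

base 4: 16 = 4^2; at 5: 5^2 = 25; next = 24
base 5: 24 = 4·5 + 4; at 6: 4·6 + 4 = 28; next = 27
base 6: 27 = 4·6 + 3; at 7: 4·7 + 3 = 31; next = 30
base 7: 30 = 4·7 + 2; at 8: 4·8 + 2 = 34; next = 33
base 8: 33 = 4·8 + 1; at 9: 4·9 + 1 = 37; next = 36

33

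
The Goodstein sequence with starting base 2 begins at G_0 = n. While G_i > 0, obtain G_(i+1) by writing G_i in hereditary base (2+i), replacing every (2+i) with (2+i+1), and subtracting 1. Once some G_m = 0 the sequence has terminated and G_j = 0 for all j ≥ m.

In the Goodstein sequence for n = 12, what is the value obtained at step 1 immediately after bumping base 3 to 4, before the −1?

i=0: 12 = 2^(2 + 1) + 2^2 (b=2); 2→3: 3^(3 + 1) + 3^3 = 108; 108−1 = 107
i=1: 107 = 3^(3 + 1) + 2·3^2 + 2·3 + 2 (b=3); 3→4: 4^(4 + 1) + 2·4^2 + 2·4 + 2 = 1066; 1066−1 = 1065

1066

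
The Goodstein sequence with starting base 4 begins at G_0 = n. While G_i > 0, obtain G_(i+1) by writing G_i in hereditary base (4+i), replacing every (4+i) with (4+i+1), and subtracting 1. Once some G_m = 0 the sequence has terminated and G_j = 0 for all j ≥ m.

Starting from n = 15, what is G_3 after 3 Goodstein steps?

15 —HB4→ 3·4 + 3 —bump→ 3·5 + 3 = 18 —(−1)→ 17
17 —HB5→ 3·5 + 2 —bump→ 3·6 + 2 = 20 —(−1)→ 19
19 —HB6→ 3·6 + 1 —bump→ 3·7 + 1 = 22 —(−1)→ 21
21 —HB7→ 3·7 —bump→ 3·8 = 24 —(−1)→ 23

21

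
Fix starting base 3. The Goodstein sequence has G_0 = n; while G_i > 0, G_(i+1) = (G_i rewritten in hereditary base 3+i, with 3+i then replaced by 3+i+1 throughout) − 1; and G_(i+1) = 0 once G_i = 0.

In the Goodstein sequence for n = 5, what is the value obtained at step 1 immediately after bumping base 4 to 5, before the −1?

6

(0) 5|_3 = 3 + 2 ↦ 4 + 2|_4 = 6 ⇒ 5
(1) 5|_4 = 4 + 1 ↦ 5 + 1|_5 = 6 ⇒ 5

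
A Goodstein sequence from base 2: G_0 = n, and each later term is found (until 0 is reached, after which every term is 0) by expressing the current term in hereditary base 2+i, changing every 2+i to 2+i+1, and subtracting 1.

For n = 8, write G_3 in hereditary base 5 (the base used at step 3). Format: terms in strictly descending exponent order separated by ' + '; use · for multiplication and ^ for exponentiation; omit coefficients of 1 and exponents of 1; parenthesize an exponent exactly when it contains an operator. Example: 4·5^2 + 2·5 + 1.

G_0 = 8. HB_2(8) = 2^(2 + 1). Bump = 81. G_1 = 80.
G_1 = 80. HB_3(80) = 2·3^3 + 2·3^2 + 2·3 + 2. Bump = 554. G_2 = 553.
G_2 = 553. HB_4(553) = 2·4^4 + 2·4^2 + 2·4 + 1. Bump = 6311. G_3 = 6310.
G_3 = 6310. HB_5(6310) = 2·5^5 + 2·5^2 + 2·5. Bump = 93396. G_4 = 93395.

2·5^5 + 2·5^2 + 2·5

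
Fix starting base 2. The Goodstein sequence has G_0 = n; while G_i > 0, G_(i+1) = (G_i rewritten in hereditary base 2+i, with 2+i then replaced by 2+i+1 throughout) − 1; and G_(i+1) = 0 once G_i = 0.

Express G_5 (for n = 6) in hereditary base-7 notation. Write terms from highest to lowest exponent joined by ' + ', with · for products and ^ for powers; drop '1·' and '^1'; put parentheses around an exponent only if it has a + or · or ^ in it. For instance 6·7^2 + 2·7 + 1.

(0) 6|_2 = 2^2 + 2 ↦ 3^3 + 3|_3 = 30 ⇒ 29
(1) 29|_3 = 3^3 + 2 ↦ 4^4 + 2|_4 = 258 ⇒ 257
(2) 257|_4 = 4^4 + 1 ↦ 5^5 + 1|_5 = 3126 ⇒ 3125
(3) 3125|_5 = 5^5 ↦ 6^6|_6 = 46656 ⇒ 46655
(4) 46655|_6 = 5·6^5 + 5·6^4 + 5·6^3 + 5·6^2 + 5·6 + 5 ↦ 5·7^5 + 5·7^4 + 5·7^3 + 5·7^2 + 5·7 + 5|_7 = 98040 ⇒ 98039
(5) 98039|_7 = 5·7^5 + 5·7^4 + 5·7^3 + 5·7^2 + 5·7 + 4 ↦ 5·8^5 + 5·8^4 + 5·8^3 + 5·8^2 + 5·8 + 4|_8 = 187244 ⇒ 187243

5·7^5 + 5·7^4 + 5·7^3 + 5·7^2 + 5·7 + 4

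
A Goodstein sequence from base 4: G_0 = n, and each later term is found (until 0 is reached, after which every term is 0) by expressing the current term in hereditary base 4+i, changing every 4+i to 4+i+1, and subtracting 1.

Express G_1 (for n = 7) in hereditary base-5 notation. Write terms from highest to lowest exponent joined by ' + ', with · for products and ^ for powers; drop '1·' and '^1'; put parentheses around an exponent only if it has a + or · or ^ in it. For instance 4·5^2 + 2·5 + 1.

(0) 7|_4 = 4 + 3 ↦ 5 + 3|_5 = 8 ⇒ 7
(1) 7|_5 = 5 + 2 ↦ 6 + 2|_6 = 8 ⇒ 7

5 + 2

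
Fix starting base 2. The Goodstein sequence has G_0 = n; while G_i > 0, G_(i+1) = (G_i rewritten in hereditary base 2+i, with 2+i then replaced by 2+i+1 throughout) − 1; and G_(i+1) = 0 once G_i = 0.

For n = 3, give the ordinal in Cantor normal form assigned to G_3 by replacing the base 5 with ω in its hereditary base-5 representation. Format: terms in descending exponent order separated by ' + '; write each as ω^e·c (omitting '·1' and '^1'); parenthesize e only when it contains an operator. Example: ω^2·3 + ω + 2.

[0] 3 ≡ 2 + 1 (base 2). Lift 3: 4. −1: 3.
[1] 3 ≡ 3 (base 3). Lift 4: 4. −1: 3.
[2] 3 ≡ 3 (base 4). Lift 5: 3. −1: 2.

2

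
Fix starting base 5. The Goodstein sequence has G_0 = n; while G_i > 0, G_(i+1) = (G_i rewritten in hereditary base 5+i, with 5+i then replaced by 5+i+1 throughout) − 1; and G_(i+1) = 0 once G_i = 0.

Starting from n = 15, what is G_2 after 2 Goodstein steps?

15 —HB5→ 3·5 —bump→ 3·6 = 18 —(−1)→ 17
17 —HB6→ 2·6 + 5 —bump→ 2·7 + 5 = 19 —(−1)→ 18
18 —HB7→ 2·7 + 4 —bump→ 2·8 + 4 = 20 —(−1)→ 19

18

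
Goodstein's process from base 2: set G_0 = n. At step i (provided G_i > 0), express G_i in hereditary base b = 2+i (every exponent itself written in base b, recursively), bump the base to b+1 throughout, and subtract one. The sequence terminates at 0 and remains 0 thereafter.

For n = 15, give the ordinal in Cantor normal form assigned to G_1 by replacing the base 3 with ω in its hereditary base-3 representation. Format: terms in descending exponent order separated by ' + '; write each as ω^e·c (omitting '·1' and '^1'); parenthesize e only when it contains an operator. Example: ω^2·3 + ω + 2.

ω^(ω + 1) + ω^ω + ω

step 0: 15 = 2^(2 + 1) + 2^2 + 2 + 1; sub 3 for 2: 3^(3 + 1) + 3^3 + 3 + 1; = 112; G_1 = 112−1 = 111
step 1: 111 = 3^(3 + 1) + 3^3 + 3; sub 4 for 3: 4^(4 + 1) + 4^4 + 4; = 1284; G_2 = 1284−1 = 1283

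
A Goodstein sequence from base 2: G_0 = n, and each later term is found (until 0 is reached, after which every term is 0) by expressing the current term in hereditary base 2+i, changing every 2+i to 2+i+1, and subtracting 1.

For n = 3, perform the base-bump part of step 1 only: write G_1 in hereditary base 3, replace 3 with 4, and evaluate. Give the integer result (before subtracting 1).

(0) 3|_2 = 2 + 1 ↦ 3 + 1|_3 = 4 ⇒ 3
(1) 3|_3 = 3 ↦ 4|_4 = 4 ⇒ 3

4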